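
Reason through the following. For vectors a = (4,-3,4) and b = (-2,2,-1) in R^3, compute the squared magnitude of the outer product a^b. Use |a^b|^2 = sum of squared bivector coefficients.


a wedge b = (a1*b2 - a2*b1)*e12 + (a1*b3 - a3*b1)*e13 + (a2*b3 - a3*b2)*e23
e12 coeff: 4*2 - (-3)*(-2) = 8 - 6 = 2
e13 coeff: 4*(-1) - 4*(-2) = -4 - (-8) = 4
e23 coeff: (-3)*(-1) - 4*2 = 3 - 8 = -5
|a wedge b|^2 = 2^2 + 4^2 + (-5)^2
= 4 + 16 + 25
= 45


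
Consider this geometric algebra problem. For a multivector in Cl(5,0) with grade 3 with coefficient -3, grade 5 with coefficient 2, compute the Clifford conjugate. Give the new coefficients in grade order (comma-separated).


Clifford conjugate sign for grade k: (-1)^(k(k+1)/2)
Grade 3: (-1)^(3*4/2) = (-1)^6 = 1, coeff -3 -> -3
Grade 5: (-1)^(5*6/2) = (-1)^15 = -1, coeff 2 -> -2
Conjugated coefficients: -3, -2


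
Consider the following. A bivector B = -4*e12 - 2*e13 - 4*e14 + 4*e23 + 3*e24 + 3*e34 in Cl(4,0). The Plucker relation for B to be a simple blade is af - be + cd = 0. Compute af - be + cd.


Plucker relation: af - be + cd
a*f = (-4)*3 = -12
b*e = (-2)*3 = -6
c*d = (-4)*4 = -16
af - be + cd = -12 - (-6) + (-16)
= -22


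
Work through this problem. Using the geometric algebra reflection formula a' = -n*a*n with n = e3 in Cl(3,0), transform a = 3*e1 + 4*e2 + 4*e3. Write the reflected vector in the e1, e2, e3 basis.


Reflection formula: a' = -n*a*n, with n = e3 (unit vector, n^2 = 1).
For reflection through hyperplane perp to e3:
The component along e3 flips sign, others stay.
a = (3, 4, 4)
a' = (3, 4, -4)
a' = 3*e1 + 4*e2 - 4*e3


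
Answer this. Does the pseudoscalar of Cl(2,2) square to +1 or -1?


The pseudoscalar I = e1...e_n (product of all n generators) of Cl(p,q) satisfies I^2 = (-1)^(q + n(n-1)/2).
p = 2, q = 2, n = p + q = 4
n(n-1)/2 = 4 * 3 / 2 = 6
Exponent = q + n(n-1)/2 = 2 + 6 = 8
I^2 = (-1)^8 = +1


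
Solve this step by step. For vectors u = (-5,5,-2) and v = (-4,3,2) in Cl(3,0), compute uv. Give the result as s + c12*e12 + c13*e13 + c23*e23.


In Cl(3,0): e_i^2 = 1, e_ie_j = -e_je_i for i != j.
Scalar part = u . v = (-5)*(-4) + 5*3 + (-2)*2
= 20 + 15 + (-4) = 31
e12 coeff = (-5)*3 - 5*(-4) = -15 - (-20) = 5
e13 coeff = (-5)*2 - (-2)*(-4) = -10 - 8 = -18
e23 coeff = 5*2 - (-2)*3 = 10 - (-6) = 16
uv = 31 + 5*e12 - 18*e13 + 16*e23


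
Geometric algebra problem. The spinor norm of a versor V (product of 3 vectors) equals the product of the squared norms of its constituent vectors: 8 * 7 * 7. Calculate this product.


Spinor norm N(V) = |v1|^2 * |v2|^2 * ... * |v3|^2
= 8 * 7 * 7
Running product: 8, 56, 392
N(V) = 392


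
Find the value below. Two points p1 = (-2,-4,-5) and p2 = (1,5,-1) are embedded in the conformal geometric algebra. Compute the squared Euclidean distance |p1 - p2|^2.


p1 - p2 = (-3, -9, -4)
|p1 - p2|^2 = (-3)^2 + (-9)^2 + (-4)^2
= 9 + 81 + 16
= 106


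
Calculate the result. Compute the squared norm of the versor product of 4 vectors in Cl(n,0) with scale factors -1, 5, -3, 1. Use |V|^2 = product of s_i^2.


Each vector v_i has |v_i|^2 = s_i^2
Squared scales: (-1)^2 = 1, 5^2 = 25, (-3)^2 = 9, 1^2 = 1
|V|^2 = 1 * 25 * 9 * 1
= 225


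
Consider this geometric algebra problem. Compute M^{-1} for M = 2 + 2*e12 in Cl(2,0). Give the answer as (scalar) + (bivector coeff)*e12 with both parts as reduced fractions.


M = 2 + 2*e12, where e12^2 = -1.
Since M commutes with its reverse ~M = a - b*e12, M * ~M = a^2 - b^2*e12^2 = a^2 + b^2.
So M^{-1} = ~M / (a^2 + b^2) = (a - b*e12)/(a^2 + b^2).
a^2 + b^2 = 4 + 4 = 8
Scalar part = 2/8 = 1/4
Bivector coeff = -2/8 = -1/4
M^{-1} = 1/4 - 1/4*e12


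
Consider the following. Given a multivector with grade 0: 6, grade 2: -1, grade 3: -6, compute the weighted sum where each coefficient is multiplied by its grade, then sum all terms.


Grade-weighted sum = sum of grade_k * coefficient_k
0*6 = 0
2*(-1) = -2
3*(-6) = -18
Total = 0 + (-2) + (-18) = -20


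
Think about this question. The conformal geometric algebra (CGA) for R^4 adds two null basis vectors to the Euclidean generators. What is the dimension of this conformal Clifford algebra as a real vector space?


The conformal model of R^4 uses Cl(5,1): the 4 Euclidean generators plus two extra orthogonal generators e+ (e+^2 = +1) and e- (e-^2 = -1), from which the null vectors e0, einf are built.
Number of generators m = 4 + 2 = 6.
dim Cl(p,q) = 2^m = 2^6 = 64


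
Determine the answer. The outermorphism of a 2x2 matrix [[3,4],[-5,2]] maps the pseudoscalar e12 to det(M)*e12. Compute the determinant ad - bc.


The outermorphism of a linear map f sends e1^e2 to f(e1)^f(e2).
f(e1) = 3*e1 - 5*e2
f(e2) = 4*e1 + 2*e2
f(e1) ^ f(e2) = (3*e1 - 5*e2) ^ (4*e1 + 2*e2)
= 3*2*e12 + (-5)*4*e21
= (6 - (-20))*e12
= 26*e12
Coefficient = 26


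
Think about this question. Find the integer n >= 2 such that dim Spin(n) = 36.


dim Spin(n) = dim so(n) = n(n-1)/2.
Solve n(n-1)/2 = 36, i.e. n^2 - n - 72 = 0.
Discriminant = 1 + 8*36 = 289
n = (1 + sqrt(289))/2 = (1 + 17)/2 = 9


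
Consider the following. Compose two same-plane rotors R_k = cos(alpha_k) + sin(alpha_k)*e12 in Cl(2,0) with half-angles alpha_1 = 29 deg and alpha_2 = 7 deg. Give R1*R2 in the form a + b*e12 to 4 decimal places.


Same-plane rotors commute and their half-angles add:
R1*R2 = cos(a1 + a2) + sin(a1 + a2)*e12.
a1 + a2 = 29 + 7 = 36 deg
cos(36 deg) = 0.8090
sin(36 deg) = 0.5878
R1*R2 = 0.8090 + 0.5878*e12


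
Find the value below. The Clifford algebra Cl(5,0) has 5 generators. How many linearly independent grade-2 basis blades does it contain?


Number of grade-k basis blades in Cl(p,q) with n = p + q is C(n, k).
n = 5 + 0 = 5
C(5, 2) = 5! / (2! * 3!)
= 120 / (2 * 6)
= 10


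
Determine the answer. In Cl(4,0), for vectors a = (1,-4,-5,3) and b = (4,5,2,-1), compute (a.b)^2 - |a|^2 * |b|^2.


a . b = 1*4 + (-4)*5 + (-5)*2 + 3*(-1)
= 4 + (-20) + (-10) + (-3) = -29
|a|^2 = 1^2 + (-4)^2 + (-5)^2 + 3^2 = 51
|b|^2 = 4^2 + 5^2 + 2^2 + (-1)^2 = 46
(a.b)^2 = (-29)^2 = 841
|a|^2 * |b|^2 = 51 * 46 = 2346
Result = 841 - 2346 = -1505


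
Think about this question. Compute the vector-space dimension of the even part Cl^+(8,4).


Even subalgebra dimension = 2^(n-1)
n = 8 + 4 = 12
2^(12 - 1) = 2^11 = 2048
Verification: sum of C(12,k) for even k = 1 + 66 + 495 + 924 + 495 + 66 + 1 = 2048
Result = 2048


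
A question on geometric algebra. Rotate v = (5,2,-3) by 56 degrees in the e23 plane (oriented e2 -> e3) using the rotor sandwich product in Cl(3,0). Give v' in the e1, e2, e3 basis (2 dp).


Rotor R = cos(28deg) - sin(28deg)*e23
Rotation angle theta = 2 * 28 = 56 degrees in the e23 plane (e2 -> e3).
The component perpendicular to the plane (e1) is invariant: v'_1 = v1 = 5.00
cos(56deg) = 0.5592, sin(56deg) = 0.8290
v'_2 = v2*cos(theta) - v3*sin(theta) = 2*0.5592 - (-3)*0.8290 = 3.61
v'_3 = v2*sin(theta) + v3*cos(theta) = 2*0.8290 + (-3)*0.5592 = -0.02
v' = 5.00*e1 + 3.61*e2 - 0.02*e3


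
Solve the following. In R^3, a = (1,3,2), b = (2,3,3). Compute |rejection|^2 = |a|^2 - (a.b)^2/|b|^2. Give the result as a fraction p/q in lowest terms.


|a|^2 = 1^2 + 3^2 + 2^2 = 14
|b|^2 = 2^2 + 3^2 + 3^2 = 22
a . b = 1*2 + 3*3 + 2*3 = 17
(a.b)^2 = 17^2 = 289
|rej|^2 = 14 - 289/22
= (308 - 289)/22
= 19/22
In lowest terms: 19/22


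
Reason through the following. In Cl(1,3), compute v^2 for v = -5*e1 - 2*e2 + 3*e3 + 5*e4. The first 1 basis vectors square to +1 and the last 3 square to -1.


v^2 = sum of c_i^2 * e_i^2
Positive signature terms (e_i^2 = +1): (-5)^2 = 25
Negative signature terms (e_j^2 = -1): (-2)^2 + 3^2 + 5^2 = 38
v^2 = 25 - 38 = -13


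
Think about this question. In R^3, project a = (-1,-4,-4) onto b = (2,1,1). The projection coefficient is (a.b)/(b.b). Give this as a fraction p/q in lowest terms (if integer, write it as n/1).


Projection coefficient = (a . b) / (b . b)
a . b = (-1)*2 + (-4)*1 + (-4)*1
= -2 + (-4) + (-4) = -10
b . b = 2^2 + 1^2 + 1^2
= 4 + 1 + 1 = 6
Coefficient = -10/6
In lowest terms: -5/3


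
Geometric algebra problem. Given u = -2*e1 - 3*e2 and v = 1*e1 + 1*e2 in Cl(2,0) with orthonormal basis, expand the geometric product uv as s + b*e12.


Expand: (-2*e1 - 3*e2)(1*e1 + 1*e2)
= (-2)*1*e1e1 + (-2)*1*e1e2 + (-3)*1*e2e1 + (-3)*1*e2e2
Using e1^2 = e2^2 = 1, e2e1 = -e1e2:
Scalar part s = (-2)*1 + (-3)*1 = -2 + (-3) = -5
Bivector part b = (-2)*1 - (-3)*1 = -2 - (-3) = 1
uv = -5 + 1*e12


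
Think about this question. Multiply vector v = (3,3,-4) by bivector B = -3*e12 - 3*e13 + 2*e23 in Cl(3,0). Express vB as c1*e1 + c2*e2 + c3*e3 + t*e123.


vB has grade-1 (vector) and grade-3 (trivector) parts: vB = (v _| B) + (v ^ B).
Vector part <vB>_1:
  e1: -v2*b12 - v3*b13 = -(3)*(-3) - (-4)*(-3) = -3
  e2: v1*b12 - v3*b23 = (3)*(-3) - (-4)*(2) = -1
  e3: v1*b13 + v2*b23 = (3)*(-3) + (3)*(2) = -3
Trivector part <vB>_3:
  e123: v1*b23 - v2*b13 + v3*b12 = (3)*(2) - (3)*(-3) + (-4)*(-3) = 27
vB = -3*e1 - 1*e2 - 3*e3 + 27*e123


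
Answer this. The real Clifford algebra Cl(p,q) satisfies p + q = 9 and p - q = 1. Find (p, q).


We need p + q = 9 and p - q = 1.
Adding: 2p = 9 + 1 = 10, so p = 5.
Then q = 9 - 5 = 4.
(p, q) = (5, 4)


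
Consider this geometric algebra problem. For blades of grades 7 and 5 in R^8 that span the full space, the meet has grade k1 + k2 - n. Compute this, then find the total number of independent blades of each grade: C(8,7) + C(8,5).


Meet grade = grade(A) + grade(B) - n
= 7 + 5 - 8 = 4
C(8,7) = 8
C(8,5) = 56
dim_A + dim_B = 8 + 56 = 64


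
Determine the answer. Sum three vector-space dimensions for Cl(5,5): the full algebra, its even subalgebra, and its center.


n = 5 + 5 = 10
Total dim = 2^10 = 1024
Even subalgebra dim = 2^9 = 512
n is even, so center dim = 1
Sum = 1024 + 512 + 1 = 1537


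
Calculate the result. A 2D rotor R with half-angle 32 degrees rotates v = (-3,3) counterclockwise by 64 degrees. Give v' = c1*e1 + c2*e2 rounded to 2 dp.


Rotor R = cos(32deg) - sin(32deg)*e12
Rotation angle theta = 2 * 32 = 64 degrees
v' = R*v*~R rotates v by theta.
cos(64deg) = 0.4384, sin(64deg) = 0.8988
v'_1 = -3*cos(64deg) - 3*sin(64deg)
= -3*0.4384 - 3*0.8988
= -4.01
v'_2 = -3*sin(64deg) + 3*cos(64deg)
= -3*0.8988 + 3*0.4384
= -1.38
v' = -4.01*e1 - 1.38*e2


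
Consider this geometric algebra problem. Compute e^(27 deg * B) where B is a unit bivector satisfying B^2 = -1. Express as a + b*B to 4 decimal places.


For a unit bivector B with B^2 = -1, the exponential series gives
e^(theta*B) = cos(theta) + sin(theta)*B (the GA analogue of Euler's formula).
theta = 27 degrees = 0.471239 rad
cos(27 deg) = 0.8910
sin(27 deg) = 0.4540
exp(theta*B) = 0.8910 + 0.4540*B


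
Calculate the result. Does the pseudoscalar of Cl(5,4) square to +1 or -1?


The pseudoscalar I = e1...e_n (product of all n generators) of Cl(p,q) satisfies I^2 = (-1)^(q + n(n-1)/2).
p = 5, q = 4, n = p + q = 9
n(n-1)/2 = 9 * 8 / 2 = 36
Exponent = q + n(n-1)/2 = 4 + 36 = 40
I^2 = (-1)^40 = +1


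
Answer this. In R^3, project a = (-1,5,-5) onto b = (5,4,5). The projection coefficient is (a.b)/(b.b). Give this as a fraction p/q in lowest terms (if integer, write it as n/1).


Projection coefficient = (a . b) / (b . b)
a . b = (-1)*5 + 5*4 + (-5)*5
= -5 + 20 + (-25) = -10
b . b = 5^2 + 4^2 + 5^2
= 25 + 16 + 25 = 66
Coefficient = -10/66
In lowest terms: -5/33


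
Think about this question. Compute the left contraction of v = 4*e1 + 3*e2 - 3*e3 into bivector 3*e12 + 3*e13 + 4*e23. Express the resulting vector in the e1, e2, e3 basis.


Left contraction v _| B = <vB>_1 (grade-1 part of the geometric product vB).
Using e1_|e12 = e2, e2_|e12 = -e1, e1_|e13 = e3, e3_|e13 = -e1, e2_|e23 = e3, e3_|e23 = -e2:
e1 coeff: -v2*b12 - v3*b13 = -(3)*(3) - (-3)*(3) = 0
e2 coeff: v1*b12 - v3*b23 = (4)*(3) - (-3)*(4) = 24
e3 coeff: v1*b13 + v2*b23 = (4)*(3) + (3)*(4) = 24
v _| B = 0*e1 + 24*e2 + 24*e3


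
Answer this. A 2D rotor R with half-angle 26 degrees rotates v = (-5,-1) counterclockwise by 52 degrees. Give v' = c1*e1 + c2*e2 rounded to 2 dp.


Rotor R = cos(26deg) - sin(26deg)*e12
Rotation angle theta = 2 * 26 = 52 degrees
v' = R*v*~R rotates v by theta.
cos(52deg) = 0.6157, sin(52deg) = 0.7880
v'_1 = -5*cos(52deg) - (-1)*sin(52deg)
= -5*0.6157 - (-1)*0.7880
= -2.29
v'_2 = -5*sin(52deg) + (-1)*cos(52deg)
= -5*0.7880 + (-1)*0.6157
= -4.56
v' = -2.29*e1 - 4.56*e2


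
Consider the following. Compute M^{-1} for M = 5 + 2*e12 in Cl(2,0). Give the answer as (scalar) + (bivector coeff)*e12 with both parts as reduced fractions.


M = 5 + 2*e12, where e12^2 = -1.
Since M commutes with its reverse ~M = a - b*e12, M * ~M = a^2 - b^2*e12^2 = a^2 + b^2.
So M^{-1} = ~M / (a^2 + b^2) = (a - b*e12)/(a^2 + b^2).
a^2 + b^2 = 25 + 4 = 29
Scalar part = 5/29 = 5/29
Bivector coeff = -2/29 = -2/29
M^{-1} = 5/29 - 2/29*e12


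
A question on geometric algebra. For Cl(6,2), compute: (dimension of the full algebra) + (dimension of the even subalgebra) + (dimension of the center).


n = 6 + 2 = 8
Total dim = 2^8 = 256
Even subalgebra dim = 2^7 = 128
n is even, so center dim = 1
Sum = 256 + 128 + 1 = 385


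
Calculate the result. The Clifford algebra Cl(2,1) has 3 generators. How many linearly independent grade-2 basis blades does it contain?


Number of grade-k basis blades in Cl(p,q) with n = p + q is C(n, k).
n = 2 + 1 = 3
C(3, 2) = 3! / (2! * 1!)
= 6 / (2 * 1)
= 3


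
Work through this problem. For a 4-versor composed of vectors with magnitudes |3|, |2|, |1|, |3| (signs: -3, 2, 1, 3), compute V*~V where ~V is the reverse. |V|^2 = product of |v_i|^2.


Each vector v_i has |v_i|^2 = s_i^2
Squared scales: (-3)^2 = 9, 2^2 = 4, 1^2 = 1, 3^2 = 9
|V|^2 = 9 * 4 * 1 * 9
= 324


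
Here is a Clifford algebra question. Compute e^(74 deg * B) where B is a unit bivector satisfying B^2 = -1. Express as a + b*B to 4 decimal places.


For a unit bivector B with B^2 = -1, the exponential series gives
e^(theta*B) = cos(theta) + sin(theta)*B (the GA analogue of Euler's formula).
theta = 74 degrees = 1.291544 rad
cos(74 deg) = 0.2756
sin(74 deg) = 0.9613
exp(theta*B) = 0.2756 + 0.9613*B


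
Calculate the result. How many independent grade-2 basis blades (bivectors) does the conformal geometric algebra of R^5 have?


The conformal model of R^5 uses Cl(6,1) with m = 5 + 2 = 7 generators.
Number of grade-2 blades = C(m, 2) = C(7, 2)
= 7*6/2 = 21


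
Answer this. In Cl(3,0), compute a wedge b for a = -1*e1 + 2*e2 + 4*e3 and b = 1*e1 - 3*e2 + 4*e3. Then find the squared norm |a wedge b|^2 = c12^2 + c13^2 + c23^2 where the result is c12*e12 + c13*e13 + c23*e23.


a wedge b = (a1*b2 - a2*b1)*e12 + (a1*b3 - a3*b1)*e13 + (a2*b3 - a3*b2)*e23
e12 coeff: (-1)*(-3) - 2*1 = 3 - 2 = 1
e13 coeff: (-1)*4 - 4*1 = -4 - 4 = -8
e23 coeff: 2*4 - 4*(-3) = 8 - (-12) = 20
|a wedge b|^2 = 1^2 + (-8)^2 + 20^2
= 1 + 64 + 400
= 465


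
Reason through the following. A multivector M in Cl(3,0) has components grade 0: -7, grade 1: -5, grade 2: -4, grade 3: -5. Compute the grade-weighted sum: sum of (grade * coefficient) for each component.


Grade-weighted sum = sum of grade_k * coefficient_k
0*(-7) = 0
1*(-5) = -5
2*(-4) = -8
3*(-5) = -15
Total = 0 + (-5) + (-8) + (-15) = -28


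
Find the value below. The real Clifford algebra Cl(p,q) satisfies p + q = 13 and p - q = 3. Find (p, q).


We need p + q = 13 and p - q = 3.
Adding: 2p = 13 + 3 = 16, so p = 8.
Then q = 13 - 8 = 5.
(p, q) = (8, 5)


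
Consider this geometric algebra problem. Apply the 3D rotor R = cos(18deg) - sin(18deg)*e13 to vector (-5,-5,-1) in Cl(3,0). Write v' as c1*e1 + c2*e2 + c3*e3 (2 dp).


Rotor R = cos(18deg) - sin(18deg)*e13
Rotation angle theta = 2 * 18 = 36 degrees in the e13 plane (e1 -> e3).
The component perpendicular to the plane (e2) is invariant: v'_2 = v2 = -5.00
cos(36deg) = 0.8090, sin(36deg) = 0.5878
v'_1 = v1*cos(theta) - v3*sin(theta) = -5*0.8090 - (-1)*0.5878 = -3.46
v'_3 = v1*sin(theta) + v3*cos(theta) = -5*0.5878 + (-1)*0.8090 = -3.75
v' = -3.46*e1 - 5.00*e2 - 3.75*e3


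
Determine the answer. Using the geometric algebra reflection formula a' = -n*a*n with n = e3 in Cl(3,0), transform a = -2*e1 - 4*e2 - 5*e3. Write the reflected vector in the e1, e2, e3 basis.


Reflection formula: a' = -n*a*n, with n = e3 (unit vector, n^2 = 1).
For reflection through hyperplane perp to e3:
The component along e3 flips sign, others stay.
a = (-2, -4, -5)
a' = (-2, -4, 5)
a' = -2*e1 - 4*e2 + 5*e3


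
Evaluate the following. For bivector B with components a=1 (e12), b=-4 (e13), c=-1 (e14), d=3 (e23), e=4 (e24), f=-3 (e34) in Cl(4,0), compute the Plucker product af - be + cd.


Plucker relation: af - be + cd
a*f = 1*(-3) = -3
b*e = (-4)*4 = -16
c*d = (-1)*3 = -3
af - be + cd = -3 - (-16) + (-3)
= 10


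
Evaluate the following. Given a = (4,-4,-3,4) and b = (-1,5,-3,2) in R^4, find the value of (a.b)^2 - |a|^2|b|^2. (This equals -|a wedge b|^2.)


a . b = 4*(-1) + (-4)*5 + (-3)*(-3) + 4*2
= -4 + (-20) + 9 + 8 = -7
|a|^2 = 4^2 + (-4)^2 + (-3)^2 + 4^2 = 57
|b|^2 = (-1)^2 + 5^2 + (-3)^2 + 2^2 = 39
(a.b)^2 = (-7)^2 = 49
|a|^2 * |b|^2 = 57 * 39 = 2223
Result = 49 - 2223 = -2174


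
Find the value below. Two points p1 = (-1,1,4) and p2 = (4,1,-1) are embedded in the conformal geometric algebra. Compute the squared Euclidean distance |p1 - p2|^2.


p1 - p2 = (-5, 0, 5)
|p1 - p2|^2 = (-5)^2 + 0^2 + 5^2
= 25 + 0 + 25
= 50


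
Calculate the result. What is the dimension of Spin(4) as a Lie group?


Spin(n) double-covers SO(n); both have Lie algebra so(n) of dimension n(n-1)/2.
n = 4
n(n-1) = 4 * 3 = 12
dim Spin(4) = 12/2 = 6


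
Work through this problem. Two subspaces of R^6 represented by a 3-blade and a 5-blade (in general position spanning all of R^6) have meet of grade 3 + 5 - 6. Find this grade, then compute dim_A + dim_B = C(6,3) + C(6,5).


Meet grade = grade(A) + grade(B) - n
= 3 + 5 - 6 = 2
C(6,3) = 20
C(6,5) = 6
dim_A + dim_B = 20 + 6 = 26


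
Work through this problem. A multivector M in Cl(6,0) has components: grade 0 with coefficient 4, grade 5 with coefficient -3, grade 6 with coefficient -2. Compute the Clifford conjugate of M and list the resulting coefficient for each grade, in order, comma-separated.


Clifford conjugate sign for grade k: (-1)^(k(k+1)/2)
Grade 0: (-1)^(0*1/2) = (-1)^0 = 1, coeff 4 -> 4
Grade 5: (-1)^(5*6/2) = (-1)^15 = -1, coeff -3 -> 3
Grade 6: (-1)^(6*7/2) = (-1)^21 = -1, coeff -2 -> 2
Conjugated coefficients: 4, 3, 2


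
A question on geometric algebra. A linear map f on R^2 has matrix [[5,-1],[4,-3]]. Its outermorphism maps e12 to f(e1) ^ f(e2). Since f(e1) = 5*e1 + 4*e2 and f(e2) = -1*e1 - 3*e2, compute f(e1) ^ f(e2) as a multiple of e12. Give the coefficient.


The outermorphism of a linear map f sends e1^e2 to f(e1)^f(e2).
f(e1) = 5*e1 + 4*e2
f(e2) = -1*e1 - 3*e2
f(e1) ^ f(e2) = (5*e1 + 4*e2) ^ (-1*e1 - 3*e2)
= 5*(-3)*e12 + 4*(-1)*e21
= (-15 - (-4))*e12
= -11*e12
Coefficient = -11


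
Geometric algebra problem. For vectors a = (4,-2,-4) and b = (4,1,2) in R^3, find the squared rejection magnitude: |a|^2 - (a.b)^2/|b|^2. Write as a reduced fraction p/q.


|a|^2 = 4^2 + (-2)^2 + (-4)^2 = 36
|b|^2 = 4^2 + 1^2 + 2^2 = 21
a . b = 4*4 + (-2)*1 + (-4)*2 = 6
(a.b)^2 = 6^2 = 36
|rej|^2 = 36 - 36/21
= (756 - 36)/21
= 720/21
In lowest terms: 240/7


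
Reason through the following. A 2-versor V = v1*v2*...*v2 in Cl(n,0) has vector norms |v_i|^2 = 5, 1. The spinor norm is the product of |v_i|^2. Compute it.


Spinor norm N(V) = |v1|^2 * |v2|^2 * ... * |v2|^2
= 5 * 1
Running product: 5, 5
N(V) = 5


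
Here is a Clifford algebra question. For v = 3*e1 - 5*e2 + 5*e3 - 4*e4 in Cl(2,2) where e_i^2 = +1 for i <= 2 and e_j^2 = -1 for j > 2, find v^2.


v^2 = sum of c_i^2 * e_i^2
Positive signature terms (e_i^2 = +1): 3^2 + (-5)^2 = 34
Negative signature terms (e_j^2 = -1): 5^2 + (-4)^2 = 41
v^2 = 34 - 41 = -7


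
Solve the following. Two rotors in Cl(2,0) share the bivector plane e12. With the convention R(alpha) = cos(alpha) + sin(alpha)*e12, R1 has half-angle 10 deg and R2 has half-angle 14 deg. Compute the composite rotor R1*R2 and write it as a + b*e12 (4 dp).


Same-plane rotors commute and their half-angles add:
R1*R2 = cos(a1 + a2) + sin(a1 + a2)*e12.
a1 + a2 = 10 + 14 = 24 deg
cos(24 deg) = 0.9135
sin(24 deg) = 0.4067
R1*R2 = 0.9135 + 0.4067*e12


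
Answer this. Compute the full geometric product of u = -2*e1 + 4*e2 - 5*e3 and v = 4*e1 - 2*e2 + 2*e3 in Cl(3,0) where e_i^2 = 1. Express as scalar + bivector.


In Cl(3,0): e_i^2 = 1, e_ie_j = -e_je_i for i != j.
Scalar part = u . v = (-2)*4 + 4*(-2) + (-5)*2
= -8 + (-8) + (-10) = -26
e12 coeff = (-2)*(-2) - 4*4 = 4 - 16 = -12
e13 coeff = (-2)*2 - (-5)*4 = -4 - (-20) = 16
e23 coeff = 4*2 - (-5)*(-2) = 8 - 10 = -2
uv = -26 - 12*e12 + 16*e13 - 2*e23


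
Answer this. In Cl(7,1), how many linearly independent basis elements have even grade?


Even subalgebra dimension = 2^(n-1)
n = 7 + 1 = 8
2^(8 - 1) = 2^7 = 128
Verification: sum of C(8,k) for even k = 1 + 28 + 70 + 28 + 1 = 128
Result = 128


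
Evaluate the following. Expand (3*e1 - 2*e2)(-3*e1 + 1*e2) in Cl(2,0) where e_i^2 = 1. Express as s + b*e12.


Expand: (3*e1 - 2*e2)(-3*e1 + 1*e2)
= 3*(-3)*e1e1 + 3*1*e1e2 + (-2)*(-3)*e2e1 + (-2)*1*e2e2
Using e1^2 = e2^2 = 1, e2e1 = -e1e2:
Scalar part s = 3*(-3) + (-2)*1 = -9 + (-2) = -11
Bivector part b = 3*1 - (-2)*(-3) = 3 - 6 = -3
uv = -11 - 3*e12


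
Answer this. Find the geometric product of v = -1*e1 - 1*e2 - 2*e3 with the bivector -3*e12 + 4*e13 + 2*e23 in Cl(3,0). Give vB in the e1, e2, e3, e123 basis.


vB has grade-1 (vector) and grade-3 (trivector) parts: vB = (v _| B) + (v ^ B).
Vector part <vB>_1:
  e1: -v2*b12 - v3*b13 = -(-1)*(-3) - (-2)*(4) = 5
  e2: v1*b12 - v3*b23 = (-1)*(-3) - (-2)*(2) = 7
  e3: v1*b13 + v2*b23 = (-1)*(4) + (-1)*(2) = -6
Trivector part <vB>_3:
  e123: v1*b23 - v2*b13 + v3*b12 = (-1)*(2) - (-1)*(4) + (-2)*(-3) = 8
vB = 5*e1 + 7*e2 - 6*e3 + 8*e123


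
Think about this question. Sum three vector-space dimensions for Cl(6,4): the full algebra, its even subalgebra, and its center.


n = 6 + 4 = 10
Total dim = 2^10 = 1024
Even subalgebra dim = 2^9 = 512
n is even, so center dim = 1
Sum = 1024 + 512 + 1 = 1537


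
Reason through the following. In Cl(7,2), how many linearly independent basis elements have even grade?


Even subalgebra dimension = 2^(n-1)
n = 7 + 2 = 9
2^(9 - 1) = 2^8 = 256
Verification: sum of C(9,k) for even k = 1 + 36 + 126 + 84 + 9 = 256
Result = 256


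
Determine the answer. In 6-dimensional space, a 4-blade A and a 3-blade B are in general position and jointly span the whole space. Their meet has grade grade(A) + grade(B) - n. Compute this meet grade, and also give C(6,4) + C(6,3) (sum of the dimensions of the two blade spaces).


Meet grade = grade(A) + grade(B) - n
= 4 + 3 - 6 = 1
C(6,4) = 15
C(6,3) = 20
dim_A + dim_B = 15 + 20 = 35


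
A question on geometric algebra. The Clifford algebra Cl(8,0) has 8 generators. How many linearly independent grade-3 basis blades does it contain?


Number of grade-k basis blades in Cl(p,q) with n = p + q is C(n, k).
n = 8 + 0 = 8
C(8, 3) = 8! / (3! * 5!)
= 40320 / (6 * 120)
= 56


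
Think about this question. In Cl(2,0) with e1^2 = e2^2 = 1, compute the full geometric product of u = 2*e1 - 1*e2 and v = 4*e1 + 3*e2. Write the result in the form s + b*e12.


Expand: (2*e1 - 1*e2)(4*e1 + 3*e2)
= 2*4*e1e1 + 2*3*e1e2 + (-1)*4*e2e1 + (-1)*3*e2e2
Using e1^2 = e2^2 = 1, e2e1 = -e1e2:
Scalar part s = 2*4 + (-1)*3 = 8 + (-3) = 5
Bivector part b = 2*3 - (-1)*4 = 6 - (-4) = 10
uv = 5 + 10*e12


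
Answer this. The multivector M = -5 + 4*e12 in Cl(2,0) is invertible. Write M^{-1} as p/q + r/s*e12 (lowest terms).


M = -5 + 4*e12, where e12^2 = -1.
Since M commutes with its reverse ~M = a - b*e12, M * ~M = a^2 - b^2*e12^2 = a^2 + b^2.
So M^{-1} = ~M / (a^2 + b^2) = (a - b*e12)/(a^2 + b^2).
a^2 + b^2 = 25 + 16 = 41
Scalar part = -5/41 = -5/41
Bivector coeff = -4/41 = -4/41
M^{-1} = -5/41 - 4/41*e12


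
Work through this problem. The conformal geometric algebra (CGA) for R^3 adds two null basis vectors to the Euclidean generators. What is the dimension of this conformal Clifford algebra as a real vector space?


The conformal model of R^3 uses Cl(4,1): the 3 Euclidean generators plus two extra orthogonal generators e+ (e+^2 = +1) and e- (e-^2 = -1), from which the null vectors e0, einf are built.
Number of generators m = 3 + 2 = 5.
dim Cl(p,q) = 2^m = 2^5 = 32


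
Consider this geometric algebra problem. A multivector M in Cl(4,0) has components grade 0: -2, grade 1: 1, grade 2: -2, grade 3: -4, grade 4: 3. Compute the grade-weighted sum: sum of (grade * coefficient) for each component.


Grade-weighted sum = sum of grade_k * coefficient_k
0*(-2) = 0
1*1 = 1
2*(-2) = -4
3*(-4) = -12
4*3 = 12
Total = 0 + 1 + (-4) + (-12) + 12 = -3


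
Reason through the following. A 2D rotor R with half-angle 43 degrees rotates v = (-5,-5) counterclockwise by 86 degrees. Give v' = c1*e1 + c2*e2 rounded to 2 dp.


Rotor R = cos(43deg) - sin(43deg)*e12
Rotation angle theta = 2 * 43 = 86 degrees
v' = R*v*~R rotates v by theta.
cos(86deg) = 0.0698, sin(86deg) = 0.9976
v'_1 = -5*cos(86deg) - (-5)*sin(86deg)
= -5*0.0698 - (-5)*0.9976
= 4.64
v'_2 = -5*sin(86deg) + (-5)*cos(86deg)
= -5*0.9976 + (-5)*0.0698
= -5.34
v' = 4.64*e1 - 5.34*e2


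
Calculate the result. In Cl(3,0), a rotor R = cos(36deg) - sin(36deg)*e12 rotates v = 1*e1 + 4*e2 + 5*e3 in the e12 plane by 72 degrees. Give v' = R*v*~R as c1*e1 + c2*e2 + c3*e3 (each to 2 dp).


Rotor R = cos(36deg) - sin(36deg)*e12
Rotation angle theta = 2 * 36 = 72 degrees in the e12 plane (e1 -> e2).
The component perpendicular to the plane (e3) is invariant: v'_3 = v3 = 5.00
cos(72deg) = 0.3090, sin(72deg) = 0.9511
v'_1 = v1*cos(theta) - v2*sin(theta) = 1*0.3090 - 4*0.9511 = -3.50
v'_2 = v1*sin(theta) + v2*cos(theta) = 1*0.9511 + 4*0.3090 = 2.19
v' = -3.50*e1 + 2.19*e2 + 5.00*e3


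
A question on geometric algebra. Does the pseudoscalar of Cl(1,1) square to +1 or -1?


The pseudoscalar I = e1...e_n (product of all n generators) of Cl(p,q) satisfies I^2 = (-1)^(q + n(n-1)/2).
p = 1, q = 1, n = p + q = 2
n(n-1)/2 = 2 * 1 / 2 = 1
Exponent = q + n(n-1)/2 = 1 + 1 = 2
I^2 = (-1)^2 = +1


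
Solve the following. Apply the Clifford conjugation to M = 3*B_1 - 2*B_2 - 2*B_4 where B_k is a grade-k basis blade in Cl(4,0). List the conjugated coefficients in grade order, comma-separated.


Clifford conjugate sign for grade k: (-1)^(k(k+1)/2)
Grade 1: (-1)^(1*2/2) = (-1)^1 = -1, coeff 3 -> -3
Grade 2: (-1)^(2*3/2) = (-1)^3 = -1, coeff -2 -> 2
Grade 4: (-1)^(4*5/2) = (-1)^10 = 1, coeff -2 -> -2
Conjugated coefficients: -3, 2, -2


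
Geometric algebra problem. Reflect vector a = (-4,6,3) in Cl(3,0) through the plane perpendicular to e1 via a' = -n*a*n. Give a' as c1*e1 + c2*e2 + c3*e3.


Reflection formula: a' = -n*a*n, with n = e1 (unit vector, n^2 = 1).
For reflection through hyperplane perp to e1:
The component along e1 flips sign, others stay.
a = (-4, 6, 3)
a' = (4, 6, 3)
a' = 4*e1 + 6*e2 + 3*e3


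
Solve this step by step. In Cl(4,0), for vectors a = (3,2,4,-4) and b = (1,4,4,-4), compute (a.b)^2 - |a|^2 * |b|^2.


a . b = 3*1 + 2*4 + 4*4 + (-4)*(-4)
= 3 + 8 + 16 + 16 = 43
|a|^2 = 3^2 + 2^2 + 4^2 + (-4)^2 = 45
|b|^2 = 1^2 + 4^2 + 4^2 + (-4)^2 = 49
(a.b)^2 = 43^2 = 1849
|a|^2 * |b|^2 = 45 * 49 = 2205
Result = 1849 - 2205 = -356


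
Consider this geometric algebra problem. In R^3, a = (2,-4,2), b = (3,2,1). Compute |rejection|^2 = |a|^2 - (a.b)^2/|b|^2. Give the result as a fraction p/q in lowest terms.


|a|^2 = 2^2 + (-4)^2 + 2^2 = 24
|b|^2 = 3^2 + 2^2 + 1^2 = 14
a . b = 2*3 + (-4)*2 + 2*1 = 0
(a.b)^2 = 0^2 = 0
|rej|^2 = 24 - 0/14
= (336 - 0)/14
= 336/14
In lowest terms: 24/1


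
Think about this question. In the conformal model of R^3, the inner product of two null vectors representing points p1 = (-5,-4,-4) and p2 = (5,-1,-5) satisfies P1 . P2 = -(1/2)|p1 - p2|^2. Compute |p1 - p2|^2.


p1 - p2 = (-10, -3, 1)
|p1 - p2|^2 = (-10)^2 + (-3)^2 + 1^2
= 100 + 9 + 1
= 110


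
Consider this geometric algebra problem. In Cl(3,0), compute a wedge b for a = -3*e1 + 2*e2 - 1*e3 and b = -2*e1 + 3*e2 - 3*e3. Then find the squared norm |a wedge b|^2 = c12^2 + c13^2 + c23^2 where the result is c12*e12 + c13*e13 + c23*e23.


a wedge b = (a1*b2 - a2*b1)*e12 + (a1*b3 - a3*b1)*e13 + (a2*b3 - a3*b2)*e23
e12 coeff: (-3)*3 - 2*(-2) = -9 - (-4) = -5
e13 coeff: (-3)*(-3) - (-1)*(-2) = 9 - 2 = 7
e23 coeff: 2*(-3) - (-1)*3 = -6 - (-3) = -3
|a wedge b|^2 = (-5)^2 + 7^2 + (-3)^2
= 25 + 49 + 9
= 83


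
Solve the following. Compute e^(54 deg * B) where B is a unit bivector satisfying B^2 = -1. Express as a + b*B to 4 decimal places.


For a unit bivector B with B^2 = -1, the exponential series gives
e^(theta*B) = cos(theta) + sin(theta)*B (the GA analogue of Euler's formula).
theta = 54 degrees = 0.942478 rad
cos(54 deg) = 0.5878
sin(54 deg) = 0.8090
exp(theta*B) = 0.5878 + 0.8090*B


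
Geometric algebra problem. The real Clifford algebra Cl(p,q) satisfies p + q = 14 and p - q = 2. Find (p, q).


We need p + q = 14 and p - q = 2.
Adding: 2p = 14 + 2 = 16, so p = 8.
Then q = 14 - 8 = 6.
(p, q) = (8, 6)


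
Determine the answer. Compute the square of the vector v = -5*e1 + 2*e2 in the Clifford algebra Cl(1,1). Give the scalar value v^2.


v^2 = sum of c_i^2 * e_i^2
Positive signature terms (e_i^2 = +1): (-5)^2 = 25
Negative signature terms (e_j^2 = -1): 2^2 = 4
v^2 = 25 - 4 = 21


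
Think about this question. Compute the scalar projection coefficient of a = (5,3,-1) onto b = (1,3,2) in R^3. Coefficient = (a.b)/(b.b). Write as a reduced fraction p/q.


Projection coefficient = (a . b) / (b . b)
a . b = 5*1 + 3*3 + (-1)*2
= 5 + 9 + (-2) = 12
b . b = 1^2 + 3^2 + 2^2
= 1 + 9 + 4 = 14
Coefficient = 12/14
In lowest terms: 6/7


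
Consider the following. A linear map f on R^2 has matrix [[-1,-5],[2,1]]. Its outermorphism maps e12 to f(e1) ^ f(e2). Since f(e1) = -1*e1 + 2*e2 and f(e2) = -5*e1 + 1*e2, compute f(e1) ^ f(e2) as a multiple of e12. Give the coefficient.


The outermorphism of a linear map f sends e1^e2 to f(e1)^f(e2).
f(e1) = -1*e1 + 2*e2
f(e2) = -5*e1 + 1*e2
f(e1) ^ f(e2) = (-1*e1 + 2*e2) ^ (-5*e1 + 1*e2)
= (-1)*1*e12 + 2*(-5)*e21
= (-1 - (-10))*e12
= 9*e12
Coefficient = 9


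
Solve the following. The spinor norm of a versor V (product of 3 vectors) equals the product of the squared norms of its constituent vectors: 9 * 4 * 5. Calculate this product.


Spinor norm N(V) = |v1|^2 * |v2|^2 * ... * |v3|^2
= 9 * 4 * 5
Running product: 9, 36, 180
N(V) = 180


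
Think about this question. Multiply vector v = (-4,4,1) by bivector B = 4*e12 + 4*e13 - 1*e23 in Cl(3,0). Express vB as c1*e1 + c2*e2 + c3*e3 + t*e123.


vB has grade-1 (vector) and grade-3 (trivector) parts: vB = (v _| B) + (v ^ B).
Vector part <vB>_1:
  e1: -v2*b12 - v3*b13 = -(4)*(4) - (1)*(4) = -20
  e2: v1*b12 - v3*b23 = (-4)*(4) - (1)*(-1) = -15
  e3: v1*b13 + v2*b23 = (-4)*(4) + (4)*(-1) = -20
Trivector part <vB>_3:
  e123: v1*b23 - v2*b13 + v3*b12 = (-4)*(-1) - (4)*(4) + (1)*(4) = -8
vB = -20*e1 - 15*e2 - 20*e3 - 8*e123


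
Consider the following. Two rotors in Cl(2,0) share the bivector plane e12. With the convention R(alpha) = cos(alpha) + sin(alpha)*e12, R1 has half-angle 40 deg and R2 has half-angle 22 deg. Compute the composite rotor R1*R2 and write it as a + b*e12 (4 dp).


Same-plane rotors commute and their half-angles add:
R1*R2 = cos(a1 + a2) + sin(a1 + a2)*e12.
a1 + a2 = 40 + 22 = 62 deg
cos(62 deg) = 0.4695
sin(62 deg) = 0.8829
R1*R2 = 0.4695 + 0.8829*e12


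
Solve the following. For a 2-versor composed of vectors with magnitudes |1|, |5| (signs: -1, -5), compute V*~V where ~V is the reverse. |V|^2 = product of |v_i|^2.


Each vector v_i has |v_i|^2 = s_i^2
Squared scales: (-1)^2 = 1, (-5)^2 = 25
|V|^2 = 1 * 25
= 25


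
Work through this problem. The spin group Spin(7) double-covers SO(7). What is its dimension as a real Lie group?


Spin(n) double-covers SO(n); both have Lie algebra so(n) of dimension n(n-1)/2.
n = 7
n(n-1) = 7 * 6 = 42
dim Spin(7) = 42/2 = 21


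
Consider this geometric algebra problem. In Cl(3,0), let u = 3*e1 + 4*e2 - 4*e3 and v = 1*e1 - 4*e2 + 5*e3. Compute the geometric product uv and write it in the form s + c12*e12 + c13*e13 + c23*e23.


In Cl(3,0): e_i^2 = 1, e_ie_j = -e_je_i for i != j.
Scalar part = u . v = 3*1 + 4*(-4) + (-4)*5
= 3 + (-16) + (-20) = -33
e12 coeff = 3*(-4) - 4*1 = -12 - 4 = -16
e13 coeff = 3*5 - (-4)*1 = 15 - (-4) = 19
e23 coeff = 4*5 - (-4)*(-4) = 20 - 16 = 4
uv = -33 - 16*e12 + 19*e13 + 4*e23


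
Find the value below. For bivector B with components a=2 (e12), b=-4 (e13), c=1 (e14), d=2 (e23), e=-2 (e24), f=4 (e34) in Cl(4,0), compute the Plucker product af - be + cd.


Plucker relation: af - be + cd
a*f = 2*4 = 8
b*e = (-4)*(-2) = 8
c*d = 1*2 = 2
af - be + cd = 8 - 8 + 2
= 2


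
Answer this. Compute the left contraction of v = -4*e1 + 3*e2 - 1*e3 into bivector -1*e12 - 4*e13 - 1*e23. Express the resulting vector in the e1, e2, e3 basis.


Left contraction v _| B = <vB>_1 (grade-1 part of the geometric product vB).
Using e1_|e12 = e2, e2_|e12 = -e1, e1_|e13 = e3, e3_|e13 = -e1, e2_|e23 = e3, e3_|e23 = -e2:
e1 coeff: -v2*b12 - v3*b13 = -(3)*(-1) - (-1)*(-4) = -1
e2 coeff: v1*b12 - v3*b23 = (-4)*(-1) - (-1)*(-1) = 3
e3 coeff: v1*b13 + v2*b23 = (-4)*(-4) + (3)*(-1) = 13
v _| B = -1*e1 + 3*e2 + 13*e3


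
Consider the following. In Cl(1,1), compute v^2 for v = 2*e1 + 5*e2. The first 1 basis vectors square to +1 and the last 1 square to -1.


v^2 = sum of c_i^2 * e_i^2
Positive signature terms (e_i^2 = +1): 2^2 = 4
Negative signature terms (e_j^2 = -1): 5^2 = 25
v^2 = 4 - 25 = -21


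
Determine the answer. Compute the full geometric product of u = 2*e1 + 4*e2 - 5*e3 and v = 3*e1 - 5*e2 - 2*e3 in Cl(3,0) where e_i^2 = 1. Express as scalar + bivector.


In Cl(3,0): e_i^2 = 1, e_ie_j = -e_je_i for i != j.
Scalar part = u . v = 2*3 + 4*(-5) + (-5)*(-2)
= 6 + (-20) + 10 = -4
e12 coeff = 2*(-5) - 4*3 = -10 - 12 = -22
e13 coeff = 2*(-2) - (-5)*3 = -4 - (-15) = 11
e23 coeff = 4*(-2) - (-5)*(-5) = -8 - 25 = -33
uv = -4 - 22*e12 + 11*e13 - 33*e23


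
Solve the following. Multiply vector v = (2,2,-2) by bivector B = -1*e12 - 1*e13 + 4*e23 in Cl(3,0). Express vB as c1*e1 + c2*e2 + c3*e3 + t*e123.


vB has grade-1 (vector) and grade-3 (trivector) parts: vB = (v _| B) + (v ^ B).
Vector part <vB>_1:
  e1: -v2*b12 - v3*b13 = -(2)*(-1) - (-2)*(-1) = 0
  e2: v1*b12 - v3*b23 = (2)*(-1) - (-2)*(4) = 6
  e3: v1*b13 + v2*b23 = (2)*(-1) + (2)*(4) = 6
Trivector part <vB>_3:
  e123: v1*b23 - v2*b13 + v3*b12 = (2)*(4) - (2)*(-1) + (-2)*(-1) = 12
vB = 0*e1 + 6*e2 + 6*e3 + 12*e123


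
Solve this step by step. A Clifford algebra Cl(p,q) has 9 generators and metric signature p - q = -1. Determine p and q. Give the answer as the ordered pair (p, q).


We need p + q = 9 and p - q = -1.
Adding: 2p = 9 + (-1) = 8, so p = 4.
Then q = 9 - 4 = 5.
(p, q) = (4, 5)


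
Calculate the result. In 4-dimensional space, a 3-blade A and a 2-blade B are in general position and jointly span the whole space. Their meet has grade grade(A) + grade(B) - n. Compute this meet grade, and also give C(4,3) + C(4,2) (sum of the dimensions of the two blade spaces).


Meet grade = grade(A) + grade(B) - n
= 3 + 2 - 4 = 1
C(4,3) = 4
C(4,2) = 6
dim_A + dim_B = 4 + 6 = 10


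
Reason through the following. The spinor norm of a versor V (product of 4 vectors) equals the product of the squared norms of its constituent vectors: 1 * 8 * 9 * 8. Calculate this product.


Spinor norm N(V) = |v1|^2 * |v2|^2 * ... * |v4|^2
= 1 * 8 * 9 * 8
Running product: 1, 8, 72, 576
N(V) = 576


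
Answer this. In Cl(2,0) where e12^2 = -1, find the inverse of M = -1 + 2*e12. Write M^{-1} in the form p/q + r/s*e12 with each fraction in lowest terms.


M = -1 + 2*e12, where e12^2 = -1.
Since M commutes with its reverse ~M = a - b*e12, M * ~M = a^2 - b^2*e12^2 = a^2 + b^2.
So M^{-1} = ~M / (a^2 + b^2) = (a - b*e12)/(a^2 + b^2).
a^2 + b^2 = 1 + 4 = 5
Scalar part = -1/5 = -1/5
Bivector coeff = -2/5 = -2/5
M^{-1} = -1/5 - 2/5*e12


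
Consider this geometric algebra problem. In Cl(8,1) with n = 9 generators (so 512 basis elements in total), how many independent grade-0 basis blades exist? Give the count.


Number of grade-k basis blades in Cl(p,q) with n = p + q is C(n, k).
n = 8 + 1 = 9
C(9, 0) = 9! / (0! * 9!)
= 362880 / (1 * 362880)
= 1


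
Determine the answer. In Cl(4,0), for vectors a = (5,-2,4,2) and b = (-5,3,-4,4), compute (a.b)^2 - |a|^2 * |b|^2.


a . b = 5*(-5) + (-2)*3 + 4*(-4) + 2*4
= -25 + (-6) + (-16) + 8 = -39
|a|^2 = 5^2 + (-2)^2 + 4^2 + 2^2 = 49
|b|^2 = (-5)^2 + 3^2 + (-4)^2 + 4^2 = 66
(a.b)^2 = (-39)^2 = 1521
|a|^2 * |b|^2 = 49 * 66 = 3234
Result = 1521 - 3234 = -1713


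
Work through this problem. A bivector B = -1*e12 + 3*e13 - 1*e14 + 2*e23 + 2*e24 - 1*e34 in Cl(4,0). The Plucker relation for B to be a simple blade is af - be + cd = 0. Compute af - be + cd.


Plucker relation: af - be + cd
a*f = (-1)*(-1) = 1
b*e = 3*2 = 6
c*d = (-1)*2 = -2
af - be + cd = 1 - 6 + (-2)
= -7


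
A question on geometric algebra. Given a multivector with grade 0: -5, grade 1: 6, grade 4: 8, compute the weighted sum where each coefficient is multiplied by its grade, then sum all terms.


Grade-weighted sum = sum of grade_k * coefficient_k
0*(-5) = 0
1*6 = 6
4*8 = 32
Total = 0 + 6 + 32 = 38


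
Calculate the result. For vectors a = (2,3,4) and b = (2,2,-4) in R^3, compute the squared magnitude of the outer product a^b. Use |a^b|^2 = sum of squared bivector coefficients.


a wedge b = (a1*b2 - a2*b1)*e12 + (a1*b3 - a3*b1)*e13 + (a2*b3 - a3*b2)*e23
e12 coeff: 2*2 - 3*2 = 4 - 6 = -2
e13 coeff: 2*(-4) - 4*2 = -8 - 8 = -16
e23 coeff: 3*(-4) - 4*2 = -12 - 8 = -20
|a wedge b|^2 = (-2)^2 + (-16)^2 + (-20)^2
= 4 + 256 + 400
= 660


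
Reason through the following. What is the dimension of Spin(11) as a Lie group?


Spin(n) double-covers SO(n); both have Lie algebra so(n) of dimension n(n-1)/2.
n = 11
n(n-1) = 11 * 10 = 110
dim Spin(11) = 110/2 = 55


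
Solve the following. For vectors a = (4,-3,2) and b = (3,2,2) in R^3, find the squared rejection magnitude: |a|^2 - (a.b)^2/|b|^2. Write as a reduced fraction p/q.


|a|^2 = 4^2 + (-3)^2 + 2^2 = 29
|b|^2 = 3^2 + 2^2 + 2^2 = 17
a . b = 4*3 + (-3)*2 + 2*2 = 10
(a.b)^2 = 10^2 = 100
|rej|^2 = 29 - 100/17
= (493 - 100)/17
= 393/17
In lowest terms: 393/17


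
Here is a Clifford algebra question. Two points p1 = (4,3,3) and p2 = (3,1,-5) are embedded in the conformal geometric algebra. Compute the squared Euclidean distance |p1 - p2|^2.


p1 - p2 = (1, 2, 8)
|p1 - p2|^2 = 1^2 + 2^2 + 8^2
= 1 + 4 + 64
= 69


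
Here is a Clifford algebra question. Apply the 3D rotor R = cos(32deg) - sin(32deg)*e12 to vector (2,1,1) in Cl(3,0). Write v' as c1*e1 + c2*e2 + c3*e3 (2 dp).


Rotor R = cos(32deg) - sin(32deg)*e12
Rotation angle theta = 2 * 32 = 64 degrees in the e12 plane (e1 -> e2).
The component perpendicular to the plane (e3) is invariant: v'_3 = v3 = 1.00
cos(64deg) = 0.4384, sin(64deg) = 0.8988
v'_1 = v1*cos(theta) - v2*sin(theta) = 2*0.4384 - 1*0.8988 = -0.02
v'_2 = v1*sin(theta) + v2*cos(theta) = 2*0.8988 + 1*0.4384 = 2.24
v' = -0.02*e1 + 2.24*e2 + 1.00*e3


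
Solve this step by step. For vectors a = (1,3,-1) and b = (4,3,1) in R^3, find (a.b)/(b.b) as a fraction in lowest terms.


Projection coefficient = (a . b) / (b . b)
a . b = 1*4 + 3*3 + (-1)*1
= 4 + 9 + (-1) = 12
b . b = 4^2 + 3^2 + 1^2
= 16 + 9 + 1 = 26
Coefficient = 12/26
In lowest terms: 6/13


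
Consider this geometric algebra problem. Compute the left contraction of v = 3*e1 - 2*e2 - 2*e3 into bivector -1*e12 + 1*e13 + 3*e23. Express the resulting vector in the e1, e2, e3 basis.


Left contraction v _| B = <vB>_1 (grade-1 part of the geometric product vB).
Using e1_|e12 = e2, e2_|e12 = -e1, e1_|e13 = e3, e3_|e13 = -e1, e2_|e23 = e3, e3_|e23 = -e2:
e1 coeff: -v2*b12 - v3*b13 = -(-2)*(-1) - (-2)*(1) = 0
e2 coeff: v1*b12 - v3*b23 = (3)*(-1) - (-2)*(3) = 3
e3 coeff: v1*b13 + v2*b23 = (3)*(1) + (-2)*(3) = -3
v _| B = 0*e1 + 3*e2 - 3*e3
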